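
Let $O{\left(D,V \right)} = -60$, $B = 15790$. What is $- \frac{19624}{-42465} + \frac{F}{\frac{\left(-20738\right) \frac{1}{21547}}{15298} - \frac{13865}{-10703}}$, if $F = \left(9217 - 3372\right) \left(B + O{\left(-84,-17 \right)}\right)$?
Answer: $\frac{3443589474567296623487281}{48516714904869210} \approx 7.0977 \cdot 10^{7}$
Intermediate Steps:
$F = 91941850$ ($F = \left(9217 - 3372\right) \left(15790 - 60\right) = 5845 \cdot 15730 = 91941850$)
$- \frac{19624}{-42465} + \frac{F}{\frac{\left(-20738\right) \frac{1}{21547}}{15298} - \frac{13865}{-10703}} = - \frac{19624}{-42465} + \frac{91941850}{\frac{\left(-20738\right) \frac{1}{21547}}{15298} - \frac{13865}{-10703}} = \left(-19624\right) \left(- \frac{1}{42465}\right) + \frac{91941850}{\left(-20738\right) \frac{1}{21547} \cdot \frac{1}{15298} - - \frac{13865}{10703}} = \frac{19624}{42465} + \frac{91941850}{\left(- \frac{20738}{21547}\right) \frac{1}{15298} + \frac{13865}{10703}} = \frac{19624}{42465} + \frac{91941850}{- \frac{10369}{164813003} + \frac{13865}{10703}} = \frac{19624}{42465} + \frac{91941850}{\frac{2285021307188}{1763993571109}} = \frac{19624}{42465} + 91941850 \cdot \frac{1763993571109}{2285021307188} = \frac{19624}{42465} + \frac{81092416157934005825}{1142510653594} = \frac{3443589474567296623487281}{48516714904869210}$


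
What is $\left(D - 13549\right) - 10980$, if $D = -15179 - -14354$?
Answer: $-25354$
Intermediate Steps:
$D = -825$ ($D = -15179 + 14354 = -825$)
$\left(D - 13549\right) - 10980 = \left(-825 - 13549\right) - 10980 = -14374 - 10980 = -25354$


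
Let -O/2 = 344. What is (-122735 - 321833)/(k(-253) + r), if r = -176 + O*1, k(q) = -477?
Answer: 444568/1341 ≈ 331.52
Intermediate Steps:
O = -688 (O = -2*344 = -688)
r = -864 (r = -176 - 688*1 = -176 - 688 = -864)
(-122735 - 321833)/(k(-253) + r) = (-122735 - 321833)/(-477 - 864) = -444568/(-1341) = -444568*(-1/1341) = 444568/1341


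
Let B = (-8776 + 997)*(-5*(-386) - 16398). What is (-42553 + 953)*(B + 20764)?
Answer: -4682801177600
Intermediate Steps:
B = 112546572 (B = -7779*(1930 - 16398) = -7779*(-14468) = 112546572)
(-42553 + 953)*(B + 20764) = (-42553 + 953)*(112546572 + 20764) = -41600*112567336 = -4682801177600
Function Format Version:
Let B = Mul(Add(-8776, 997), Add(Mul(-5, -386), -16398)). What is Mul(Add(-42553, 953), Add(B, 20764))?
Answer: -4682801177600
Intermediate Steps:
B = 112546572 (B = Mul(-7779, Add(1930, -16398)) = Mul(-7779, -14468) = 112546572)
Mul(Add(-42553, 953), Add(B, 20764)) = Mul(Add(-42553, 953), Add(112546572, 20764)) = Mul(-41600, 112567336) = -4682801177600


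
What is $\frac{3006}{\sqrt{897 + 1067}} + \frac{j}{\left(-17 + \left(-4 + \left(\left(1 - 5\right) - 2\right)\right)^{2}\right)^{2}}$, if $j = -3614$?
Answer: $- \frac{3614}{6889} + \frac{1503 \sqrt{491}}{491} \approx 67.305$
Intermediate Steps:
$\frac{3006}{\sqrt{897 + 1067}} + \frac{j}{\left(-17 + \left(-4 + \left(\left(1 - 5\right) - 2\right)\right)^{2}\right)^{2}} = \frac{3006}{\sqrt{897 + 1067}} - \frac{3614}{\left(-17 + \left(-4 + \left(\left(1 - 5\right) - 2\right)\right)^{2}\right)^{2}} = \frac{3006}{\sqrt{1964}} - \frac{3614}{\left(-17 + \left(-4 - 6\right)^{2}\right)^{2}} = \frac{3006}{2 \sqrt{491}} - \frac{3614}{\left(-17 + \left(-4 - 6\right)^{2}\right)^{2}} = 3006 \frac{\sqrt{491}}{982} - \frac{3614}{\left(-17 + \left(-10\right)^{2}\right)^{2}} = \frac{1503 \sqrt{491}}{491} - \frac{3614}{\left(-17 + 100\right)^{2}} = \frac{1503 \sqrt{491}}{491} - \frac{3614}{83^{2}} = \frac{1503 \sqrt{491}}{491} - \frac{3614}{6889} = - \frac{3614}{6889} + \frac{1503 \sqrt{491}}{491}$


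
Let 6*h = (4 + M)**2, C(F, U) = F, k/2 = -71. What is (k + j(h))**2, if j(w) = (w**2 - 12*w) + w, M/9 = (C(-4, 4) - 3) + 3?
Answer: 59521360900/81 ≈ 7.3483e+8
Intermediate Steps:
k = -142 (k = 2*(-71) = -142)
M = -36 (M = 9*((-4 - 3) + 3) = 9*(-7 + 3) = 9*(-4) = -36)
h = 512/3 (h = (4 - 36)**2/6 = (1/6)*(-32)**2 = (1/6)*1024 = 512/3 ≈ 170.67)
j(w) = w**2 - 11*w
(k + j(h))**2 = (-142 + 512*(-11 + 512/3)/3)**2 = (-142 + (512/3)*(479/3))**2 = (-142 + 245248/9)**2 = (243970/9)**2 = 59521360900/81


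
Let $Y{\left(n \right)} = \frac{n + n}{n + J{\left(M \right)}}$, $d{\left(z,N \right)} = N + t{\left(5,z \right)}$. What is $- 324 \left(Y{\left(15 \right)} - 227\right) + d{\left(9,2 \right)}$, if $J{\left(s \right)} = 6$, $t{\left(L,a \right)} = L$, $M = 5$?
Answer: $\frac{511645}{7} \approx 73092.0$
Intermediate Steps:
$d{\left(z,N \right)} = 5 + N$ ($d{\left(z,N \right)} = N + 5 = 5 + N$)
$Y{\left(n \right)} = \frac{2 n}{6 + n}$ ($Y{\left(n \right)} = \frac{n + n}{n + 6} = \frac{2 n}{6 + n}$)
$- 324 \left(Y{\left(15 \right)} - 227\right) + d{\left(9,2 \right)} = - 324 \left(2 \cdot 15 \frac{1}{6 + 15} - 227\right) + \left(5 + 2\right) = - 324 \left(2 \cdot 15 \cdot \frac{1}{21} - 227\right) + 7 = - 324 \left(\frac{10}{7} - 227\right) + 7 = \left(-324\right) \left(- \frac{1579}{7}\right) + 7 = \frac{511596}{7} + 7 = \frac{511645}{7}$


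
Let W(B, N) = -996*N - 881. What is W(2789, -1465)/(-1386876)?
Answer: -1458259/1386876 ≈ -1.0515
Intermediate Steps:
W(B, N) = -881 - 996*N
W(2789, -1465)/(-1386876) = (-881 - 996*(-1465))/(-1386876) = (-881 + 1459140)*(-1/1386876) = 1458259*(-1/1386876) = -1458259/1386876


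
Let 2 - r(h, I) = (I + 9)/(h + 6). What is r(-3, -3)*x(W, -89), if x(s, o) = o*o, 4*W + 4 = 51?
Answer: 0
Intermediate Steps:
W = 47/4 (W = -1 + (¼)*51 = -1 + 51/4 = 47/4 ≈ 11.750)
r(h, I) = 2 - (9 + I)/(6 + h) (r(h, I) = 2 - (I + 9)/(h + 6) = 2 - (9 + I)/(6 + h))
x(s, o) = o²
r(-3, -3)*x(W, -89) = ((3 - 1*(-3) + 2*(-3))/(6 - 3))*(-89)² = ((3 + 3 - 6)/3)*7921 = ((⅓)*0)*7921 = 0*7921 = 0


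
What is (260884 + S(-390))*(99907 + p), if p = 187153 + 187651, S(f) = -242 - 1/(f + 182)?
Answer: 25735762362807/208 ≈ 1.2373e+11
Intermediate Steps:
S(f) = -242 - 1/(182 + f)
p = 374804
(260884 + S(-390))*(99907 + p) = (260884 + (-44045 - 242*(-390))/(182 - 390))*(99907 + 374804) = (260884 + (-44045 + 94380)/(-208))*474711 = (260884 - 1/208*50335)*474711 = (260884 - 50335/208)*474711 = (54213537/208)*474711 = 25735762362807/208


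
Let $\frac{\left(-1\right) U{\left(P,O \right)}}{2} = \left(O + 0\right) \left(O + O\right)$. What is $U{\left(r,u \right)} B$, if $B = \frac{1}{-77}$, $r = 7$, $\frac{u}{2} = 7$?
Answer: $\frac{112}{11} \approx 10.182$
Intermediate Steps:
$u = 14$ ($u = 2 \cdot 7 = 14$)
$U{\left(P,O \right)} = - 4 O^{2}$ ($U{\left(P,O \right)} = - 2 \left(O + 0\right) \left(O + O\right) = - 2 O 2 O = - 2 \cdot 2 O^{2} = - 4 O^{2}$)
$B = - \frac{1}{77} \approx -0.012987$
$U{\left(r,u \right)} B = - 4 \cdot 14^{2} \left(- \frac{1}{77}\right) = \left(-4\right) 196 \left(- \frac{1}{77}\right) = \left(-784\right) \left(- \frac{1}{77}\right) = \frac{112}{11}$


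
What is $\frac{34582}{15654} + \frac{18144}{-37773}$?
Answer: $\frac{18930365}{10949973} \approx 1.7288$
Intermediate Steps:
$\frac{34582}{15654} + \frac{18144}{-37773} = 34582 \cdot \frac{1}{15654} + 18144 \left(- \frac{1}{37773}\right) = \frac{17291}{7827} - \frac{672}{1399} = \frac{18930365}{10949973}$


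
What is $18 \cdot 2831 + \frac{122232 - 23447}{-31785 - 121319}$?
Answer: $\frac{7801774847}{153104} \approx 50957.0$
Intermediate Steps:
$18 \cdot 2831 + \frac{122232 - 23447}{-31785 - 121319} = 50958 + \frac{98785}{-153104} = 50958 + 98785 \left(- \frac{1}{153104}\right) = 50958 - \frac{98785}{153104} = \frac{7801774847}{153104}$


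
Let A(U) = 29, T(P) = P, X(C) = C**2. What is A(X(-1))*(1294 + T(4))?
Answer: 37642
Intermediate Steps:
A(X(-1))*(1294 + T(4)) = 29*(1294 + 4) = 29*1298 = 37642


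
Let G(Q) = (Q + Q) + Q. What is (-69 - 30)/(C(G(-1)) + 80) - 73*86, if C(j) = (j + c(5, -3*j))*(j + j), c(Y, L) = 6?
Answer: -389335/62 ≈ -6279.6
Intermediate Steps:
G(Q) = 3*Q (G(Q) = 2*Q + Q = 3*Q)
C(j) = 2*j*(6 + j) (C(j) = (j + 6)*(j + j) = (6 + j)*(2*j) = 2*j*(6 + j))
(-69 - 30)/(C(G(-1)) + 80) - 73*86 = (-69 - 30)/(2*(3*(-1))*(6 + 3*(-1)) + 80) - 73*86 = -99/(2*(-3)*(6 - 3) + 80) - 6278 = -99/(2*(-3)*3 + 80) - 6278 = -99/(-18 + 80) - 6278 = -99/62 - 6278 = -389335/62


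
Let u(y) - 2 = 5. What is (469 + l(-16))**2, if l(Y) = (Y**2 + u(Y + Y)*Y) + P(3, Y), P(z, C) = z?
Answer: 379456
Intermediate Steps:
u(y) = 7 (u(y) = 2 + 5 = 7)
l(Y) = 3 + Y**2 + 7*Y (l(Y) = (Y**2 + 7*Y) + 3 = 3 + Y**2 + 7*Y)
(469 + l(-16))**2 = (469 + (3 + (-16)**2 + 7*(-16)))**2 = (469 + (3 + 256 - 112))**2 = (469 + 147)**2 = 616**2 = 379456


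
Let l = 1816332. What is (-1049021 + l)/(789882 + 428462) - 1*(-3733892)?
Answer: 4549165682159/1218344 ≈ 3.7339e+6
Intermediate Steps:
(-1049021 + l)/(789882 + 428462) - 1*(-3733892) = (-1049021 + 1816332)/(789882 + 428462) - 1*(-3733892) = 767311/1218344 + 3733892 = 4549165682159/1218344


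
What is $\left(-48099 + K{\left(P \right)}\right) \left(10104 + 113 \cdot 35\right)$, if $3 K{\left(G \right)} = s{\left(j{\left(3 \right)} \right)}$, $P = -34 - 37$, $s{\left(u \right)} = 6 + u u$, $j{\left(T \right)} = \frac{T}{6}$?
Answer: $- \frac{8114334617}{12} \approx -6.7619 \cdot 10^{8}$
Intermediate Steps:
$j{\left(T \right)} = \frac{T}{6}$ ($j{\left(T \right)} = T \frac{1}{6} = \frac{T}{6}$)
$s{\left(u \right)} = 6 + u^{2}$
$P = -71$
$K{\left(G \right)} = \frac{25}{12}$ ($K{\left(G \right)} = \frac{6 + \left(\frac{1}{6} \cdot 3\right)^{2}}{3} = \frac{6 + \left(\frac{1}{2}\right)^{2}}{3} = \frac{6 + \frac{1}{4}}{3} = \frac{1}{3} \cdot \frac{25}{4} = \frac{25}{12}$)
$\left(-48099 + K{\left(P \right)}\right) \left(10104 + 113 \cdot 35\right) = \left(-48099 + \frac{25}{12}\right) \left(10104 + 113 \cdot 35\right) = - \frac{577163 \left(10104 + 3955\right)}{12} = \left(- \frac{577163}{12}\right) 14059 = - \frac{8114334617}{12}$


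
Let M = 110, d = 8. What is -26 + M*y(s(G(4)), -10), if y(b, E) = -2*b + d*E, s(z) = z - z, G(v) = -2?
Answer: -8826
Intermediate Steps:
s(z) = 0
y(b, E) = -2*b + 8*E
-26 + M*y(s(G(4)), -10) = -26 + 110*(-2*0 + 8*(-10)) = -26 + 110*(0 - 80) = -26 + 110*(-80) = -26 - 8800 = -8826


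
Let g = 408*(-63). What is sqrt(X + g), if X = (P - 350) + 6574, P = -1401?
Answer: I*sqrt(20881) ≈ 144.5*I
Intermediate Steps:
g = -25704
X = 4823 (X = (-1401 - 350) + 6574 = -1751 + 6574 = 4823)
sqrt(X + g) = sqrt(4823 - 25704) = sqrt(-20881) = I*sqrt(20881)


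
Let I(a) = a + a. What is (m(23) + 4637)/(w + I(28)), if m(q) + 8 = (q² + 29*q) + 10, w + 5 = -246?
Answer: -389/13 ≈ -29.923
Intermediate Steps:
w = -251 (w = -5 - 246 = -251)
m(q) = 2 + q² + 29*q (m(q) = -8 + ((q² + 29*q) + 10) = -8 + (10 + q² + 29*q) = 2 + q² + 29*q)
I(a) = 2*a
(m(23) + 4637)/(w + I(28)) = ((2 + 23² + 29*23) + 4637)/(-251 + 2*28) = ((2 + 529 + 667) + 4637)/(-251 + 56) = (1198 + 4637)/(-195) = 5835*(-1/195) = -389/13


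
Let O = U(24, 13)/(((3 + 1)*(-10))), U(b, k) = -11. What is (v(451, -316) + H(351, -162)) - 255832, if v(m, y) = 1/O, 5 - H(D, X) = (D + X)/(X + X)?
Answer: -33768607/132 ≈ -2.5582e+5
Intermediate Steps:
H(D, X) = 5 - (D + X)/(2*X) (H(D, X) = 5 - (D + X)/(X + X) = 5 - (D + X)/(2*X))
O = 11/40 (O = -11*(-1/(10*(3 + 1))) = -11/(4*(-10)) = -11/(-40) = -11*(-1/40) = 11/40 ≈ 0.27500)
v(m, y) = 40/11 (v(m, y) = 1/(11/40) = 40/11)
(v(451, -316) + H(351, -162)) - 255832 = (40/11 + (½)*(-1*351 + 9*(-162))/(-162)) - 255832 = (40/11 + (½)*(-1/162)*(-351 - 1458)) - 255832 = (40/11 + (½)*(-1/162)*(-1809)) - 255832 = (40/11 + 67/12) - 255832 = 1217/132 - 255832 = -33768607/132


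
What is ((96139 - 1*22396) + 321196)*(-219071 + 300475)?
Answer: 32149614356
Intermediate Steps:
((96139 - 1*22396) + 321196)*(-219071 + 300475) = ((96139 - 22396) + 321196)*81404 = (73743 + 321196)*81404 = 394939*81404 = 32149614356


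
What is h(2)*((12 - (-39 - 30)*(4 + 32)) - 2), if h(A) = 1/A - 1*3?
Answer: -6235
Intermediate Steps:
h(A) = -3 + 1/A (h(A) = 1/A - 3 = -3 + 1/A)
h(2)*((12 - (-39 - 30)*(4 + 32)) - 2) = (-3 + 1/2)*((12 - (-39 - 30)*(4 + 32)) - 2) = (-3 + 1/2)*((12 - (-69)*36) - 2) = -5*((12 - 1*(-2484)) - 2)/2 = -5*((12 + 2484) - 2)/2 = -5*(2496 - 2)/2 = -5/2*2494 = -6235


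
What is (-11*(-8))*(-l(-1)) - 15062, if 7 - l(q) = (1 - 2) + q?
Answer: -15854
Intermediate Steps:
l(q) = 8 - q (l(q) = 7 - ((1 - 2) + q) = 7 - (-1 + q) = 7 + (1 - q) = 8 - q)
(-11*(-8))*(-l(-1)) - 15062 = (-11*(-8))*(-(8 - 1*(-1))) - 15062 = 88*(-(8 + 1)) - 15062 = 88*(-1*9) - 15062 = 88*(-9) - 15062 = -792 - 15062 = -15854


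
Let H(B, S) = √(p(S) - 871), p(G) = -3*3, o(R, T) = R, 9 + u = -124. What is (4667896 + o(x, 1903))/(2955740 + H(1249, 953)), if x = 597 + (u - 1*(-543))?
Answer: 690003167661/436819947424 - 4668903*I*√55/2184099737120 ≈ 1.5796 - 1.5853e-5*I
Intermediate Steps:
u = -133 (u = -9 - 124 = -133)
x = 1007 (x = 597 + (-133 - 1*(-543)) = 597 + (-133 + 543) = 597 + 410 = 1007)
p(G) = -9
H(B, S) = 4*I*√55 (H(B, S) = √(-9 - 871) = √(-880) = 4*I*√55)
(4667896 + o(x, 1903))/(2955740 + H(1249, 953)) = (4667896 + 1007)/(2955740 + 4*I*√55) = 4668903/(2955740 + 4*I*√55)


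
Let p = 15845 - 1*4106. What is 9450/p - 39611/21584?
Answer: -12429749/12065456 ≈ -1.0302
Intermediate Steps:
p = 11739 (p = 15845 - 4106 = 11739)
9450/p - 39611/21584 = 9450/11739 - 39611/21584 = 9450*(1/11739) - 39611*1/21584 = 450/559 - 39611/21584 = -12429749/12065456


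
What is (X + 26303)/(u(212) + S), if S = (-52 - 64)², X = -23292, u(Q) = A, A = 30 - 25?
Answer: 3011/13461 ≈ 0.22368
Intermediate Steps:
A = 5
u(Q) = 5
S = 13456 (S = (-116)² = 13456)
(X + 26303)/(u(212) + S) = (-23292 + 26303)/(5 + 13456) = 3011/13461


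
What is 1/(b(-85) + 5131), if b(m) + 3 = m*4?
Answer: 1/4788 ≈ 0.00020886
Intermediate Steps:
b(m) = -3 + 4*m (b(m) = -3 + m*4 = -3 + 4*m)
1/(b(-85) + 5131) = 1/((-3 + 4*(-85)) + 5131) = 1/((-3 - 340) + 5131) = 1/(-343 + 5131) = 1/4788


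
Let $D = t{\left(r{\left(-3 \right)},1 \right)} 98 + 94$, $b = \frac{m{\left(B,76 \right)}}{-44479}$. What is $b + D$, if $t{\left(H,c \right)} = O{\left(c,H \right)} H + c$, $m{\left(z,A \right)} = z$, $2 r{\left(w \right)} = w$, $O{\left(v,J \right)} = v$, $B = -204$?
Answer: $\frac{2001759}{44479} \approx 45.005$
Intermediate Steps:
$r{\left(w \right)} = \frac{w}{2}$
$t{\left(H,c \right)} = c + H c$ ($t{\left(H,c \right)} = c H + c = H c + c = c + H c$)
$b = \frac{204}{44479}$ ($b = - \frac{204}{-44479} = \left(-204\right) \left(- \frac{1}{44479}\right) = \frac{204}{44479} \approx 0.0045864$)
$D = 45$ ($D = 1 \left(1 + \frac{1}{2} \left(-3\right)\right) 98 + 94 = 1 \left(1 - \frac{3}{2}\right) 98 + 94 = 1 \left(- \frac{1}{2}\right) 98 + 94 = \left(- \frac{1}{2}\right) 98 + 94 = -49 + 94 = 45$)
$b + D = \frac{204}{44479} + 45 = \frac{2001759}{44479}$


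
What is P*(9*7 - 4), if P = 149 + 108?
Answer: 15163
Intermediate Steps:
P = 257
P*(9*7 - 4) = 257*(9*7 - 4) = 257*(63 - 4) = 257*59 = 15163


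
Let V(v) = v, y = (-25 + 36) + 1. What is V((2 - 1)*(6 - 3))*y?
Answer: 36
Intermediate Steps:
y = 12 (y = 11 + 1 = 12)
V((2 - 1)*(6 - 3))*y = ((2 - 1)*(6 - 3))*12 = (1*3)*12 = 3*12 = 36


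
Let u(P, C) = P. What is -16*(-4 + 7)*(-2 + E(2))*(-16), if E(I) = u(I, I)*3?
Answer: 3072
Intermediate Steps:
E(I) = 3*I (E(I) = I*3 = 3*I)
-16*(-4 + 7)*(-2 + E(2))*(-16) = -16*(-4 + 7)*(-2 + 3*2)*(-16) = -48*(-2 + 6)*(-16) = -48*4*(-16) = -16*12*(-16) = -192*(-16) = 3072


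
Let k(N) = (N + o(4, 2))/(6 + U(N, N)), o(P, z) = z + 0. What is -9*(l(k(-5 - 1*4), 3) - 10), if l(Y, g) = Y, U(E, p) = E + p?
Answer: 339/4 ≈ 84.750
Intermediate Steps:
o(P, z) = z
k(N) = (2 + N)/(6 + 2*N) (k(N) = (N + 2)/(6 + (N + N)) = (2 + N)/(6 + 2*N))
-9*(l(k(-5 - 1*4), 3) - 10) = -9*((2 + (-5 - 1*4))/(2*(3 + (-5 - 1*4))) - 10) = -9*((2 + (-5 - 4))/(2*(3 + (-5 - 4))) - 10) = -9*((2 - 9)/(2*(3 - 9)) - 10) = -9*((½)*(-7)/(-6) - 10) = -9*((½)*(-⅙)*(-7) - 10) = -9*(7/12 - 10) = -9*(-113/12) = 339/4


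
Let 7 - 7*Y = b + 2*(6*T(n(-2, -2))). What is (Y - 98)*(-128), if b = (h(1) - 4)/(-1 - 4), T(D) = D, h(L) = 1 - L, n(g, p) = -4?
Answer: 404352/35 ≈ 11553.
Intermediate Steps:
b = ⅘ (b = ((1 - 1*1) - 4)/(-1 - 4) = ((1 - 1) - 4)/(-5) = (0 - 4)*(-⅕) = -4*(-⅕) = ⅘ ≈ 0.80000)
Y = 271/35 (Y = 1 - (⅘ + 2*(6*(-4)))/7 = 1 - (⅘ + 2*(-24))/7 = 1 - (⅘ - 48)/7 = 1 - ⅐*(-236/5) = 1 + 236/35 = 271/35 ≈ 7.7429)
(Y - 98)*(-128) = (271/35 - 98)*(-128) = -3159/35*(-128) = 404352/35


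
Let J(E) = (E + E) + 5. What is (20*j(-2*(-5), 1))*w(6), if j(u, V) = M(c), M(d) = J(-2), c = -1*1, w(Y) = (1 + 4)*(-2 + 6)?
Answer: 400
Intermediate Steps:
w(Y) = 20 (w(Y) = 5*4 = 20)
c = -1
J(E) = 5 + 2*E (J(E) = 2*E + 5 = 5 + 2*E)
M(d) = 1 (M(d) = 5 + 2*(-2) = 5 - 4 = 1)
j(u, V) = 1
(20*j(-2*(-5), 1))*w(6) = (20*1)*20 = 20*20 = 400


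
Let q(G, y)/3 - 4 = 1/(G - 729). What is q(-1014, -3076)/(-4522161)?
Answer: -6971/2627375541 ≈ -2.6532e-6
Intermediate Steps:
q(G, y) = 12 + 3/(-729 + G) (q(G, y) = 12 + 3/(G - 729) = 12 + 3/(-729 + G))
q(-1014, -3076)/(-4522161) = (3*(-2915 + 4*(-1014))/(-729 - 1014))/(-4522161) = (3*(-2915 - 4056)/(-1743))*(-1/4522161) = (3*(-1/1743)*(-6971))*(-1/4522161) = (6971/581)*(-1/4522161) = -6971/2627375541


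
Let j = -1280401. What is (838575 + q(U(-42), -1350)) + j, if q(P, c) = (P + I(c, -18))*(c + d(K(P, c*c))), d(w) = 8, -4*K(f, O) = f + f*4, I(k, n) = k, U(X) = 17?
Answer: 1347060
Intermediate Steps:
K(f, O) = -5*f/4 (K(f, O) = -(f + f*4)/4 = -(f + 4*f)/4 = -5*f/4)
q(P, c) = (8 + c)*(P + c) (q(P, c) = (P + c)*(c + 8) = (P + c)*(8 + c) = (8 + c)*(P + c))
(838575 + q(U(-42), -1350)) + j = (838575 + ((-1350)**2 + 8*17 + 8*(-1350) + 17*(-1350))) - 1280401 = (838575 + (1822500 + 136 - 10800 - 22950)) - 1280401 = (838575 + 1788886) - 1280401 = 2627461 - 1280401 = 1347060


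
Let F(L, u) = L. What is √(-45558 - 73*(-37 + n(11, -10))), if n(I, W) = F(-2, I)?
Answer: I*√42711 ≈ 206.67*I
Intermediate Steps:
n(I, W) = -2
√(-45558 - 73*(-37 + n(11, -10))) = √(-45558 - 73*(-37 - 2)) = √(-45558 - 73*(-39)) = √(-45558 + 2847) = √(-42711) = I*√42711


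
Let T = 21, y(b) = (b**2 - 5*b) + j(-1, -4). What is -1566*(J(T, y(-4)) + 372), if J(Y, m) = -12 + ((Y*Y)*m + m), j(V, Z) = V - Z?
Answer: -27558468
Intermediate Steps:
y(b) = 3 + b**2 - 5*b (y(b) = (b**2 - 5*b) + (-1 - 1*(-4)) = (b**2 - 5*b) + (-1 + 4) = (b**2 - 5*b) + 3 = 3 + b**2 - 5*b)
J(Y, m) = -12 + m + m*Y**2 (J(Y, m) = -12 + (Y**2*m + m) = -12 + (m*Y**2 + m) = -12 + (m + m*Y**2) = -12 + m + m*Y**2)
-1566*(J(T, y(-4)) + 372) = -1566*((-12 + (3 + (-4)**2 - 5*(-4)) + (3 + (-4)**2 - 5*(-4))*21**2) + 372) = -1566*((-12 + (3 + 16 + 20) + (3 + 16 + 20)*441) + 372) = -1566*((-12 + 39 + 39*441) + 372) = -1566*((-12 + 39 + 17199) + 372) = -1566*(17226 + 372) = -1566*17598 = -27558468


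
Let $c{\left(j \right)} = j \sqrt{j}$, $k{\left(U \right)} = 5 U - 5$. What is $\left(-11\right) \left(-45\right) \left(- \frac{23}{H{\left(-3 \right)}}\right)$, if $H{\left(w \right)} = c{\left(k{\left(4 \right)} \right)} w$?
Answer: $\frac{253 \sqrt{15}}{15} \approx 65.324$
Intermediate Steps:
$k{\left(U \right)} = -5 + 5 U$
$c{\left(j \right)} = j^{\frac{3}{2}}$
$H{\left(w \right)} = 15 w \sqrt{15}$ ($H{\left(w \right)} = \left(-5 + 5 \cdot 4\right)^{\frac{3}{2}} w = \left(-5 + 20\right)^{\frac{3}{2}} w = 15^{\frac{3}{2}} w = 15 \sqrt{15} w = 15 w \sqrt{15}$)
$\left(-11\right) \left(-45\right) \left(- \frac{23}{H{\left(-3 \right)}}\right) = \left(-11\right) \left(-45\right) \left(- \frac{23}{15 \left(-3\right) \sqrt{15}}\right) = 495 \left(- \frac{23}{\left(-45\right) \sqrt{15}}\right) = 495 \left(- 23 \left(- \frac{\sqrt{15}}{675}\right)\right) = 495 \frac{23 \sqrt{15}}{675} = \frac{253 \sqrt{15}}{15}$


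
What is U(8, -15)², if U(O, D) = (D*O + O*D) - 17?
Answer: 66049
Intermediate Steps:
U(O, D) = -17 + 2*D*O (U(O, D) = (D*O + D*O) - 17 = 2*D*O - 17 = -17 + 2*D*O)
U(8, -15)² = (-17 + 2*(-15)*8)² = (-17 - 240)² = (-257)² = 66049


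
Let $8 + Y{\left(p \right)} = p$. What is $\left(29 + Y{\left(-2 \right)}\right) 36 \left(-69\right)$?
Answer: $-47196$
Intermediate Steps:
$Y{\left(p \right)} = -8 + p$
$\left(29 + Y{\left(-2 \right)}\right) 36 \left(-69\right) = \left(29 - 10\right) 36 \left(-69\right) = 19 \cdot 36 \left(-69\right) = 684 \left(-69\right) = -47196$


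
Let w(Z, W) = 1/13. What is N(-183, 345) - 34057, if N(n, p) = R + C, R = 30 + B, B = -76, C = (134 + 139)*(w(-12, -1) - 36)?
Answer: -43910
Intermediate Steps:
w(Z, W) = 1/13
C = -9807 (C = (134 + 139)*(1/13 - 36) = 273*(-467/13) = -9807)
R = -46 (R = 30 - 76 = -46)
N(n, p) = -9853 (N(n, p) = -46 - 9807 = -9853)
N(-183, 345) - 34057 = -9853 - 34057 = -43910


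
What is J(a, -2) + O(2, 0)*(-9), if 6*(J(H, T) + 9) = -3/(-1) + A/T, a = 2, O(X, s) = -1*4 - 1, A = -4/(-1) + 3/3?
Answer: 433/12 ≈ 36.083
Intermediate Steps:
A = 5 (A = -4*(-1) + 3*(1/3) = 4 + 1 = 5)
O(X, s) = -5 (O(X, s) = -4 - 1 = -5)
J(H, T) = -17/2 + 5/(6*T) (J(H, T) = -9 + (-3/(-1) + 5/T)/6 = -9 + (-3*(-1) + 5/T)/6 = -9 + (3 + 5/T)/6 = -9 + (1/2 + 5/(6*T)) = -17/2 + 5/(6*T))
J(a, -2) + O(2, 0)*(-9) = (1/6)*(5 - 51*(-2))/(-2) - 5*(-9) = (1/6)*(-1/2)*(5 + 102) + 45 = (1/6)*(-1/2)*107 + 45 = -107/12 + 45 = 433/12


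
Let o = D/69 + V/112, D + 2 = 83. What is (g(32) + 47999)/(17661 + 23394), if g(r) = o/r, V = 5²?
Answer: 3956657167/3384245760 ≈ 1.1691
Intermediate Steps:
D = 81 (D = -2 + 83 = 81)
V = 25
o = 3599/2576 (o = 81/69 + 25/112 = 81*(1/69) + 25*(1/112) = 27/23 + 25/112 = 3599/2576 ≈ 1.3971)
g(r) = 3599/(2576*r)
(g(32) + 47999)/(17661 + 23394) = ((3599/2576)/32 + 47999)/(17661 + 23394) = ((3599/2576)*(1/32) + 47999)/41055 = (3599/82432 + 47999)*(1/41055) = (3956657167/82432)*(1/41055) = 3956657167/3384245760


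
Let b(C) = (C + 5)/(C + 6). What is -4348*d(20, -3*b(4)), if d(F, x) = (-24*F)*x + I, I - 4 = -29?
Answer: -5526308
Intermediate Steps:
I = -25 (I = 4 - 29 = -25)
b(C) = (5 + C)/(6 + C)
d(F, x) = -25 - 24*F*x (d(F, x) = (-24*F)*x - 25 = -24*F*x - 25 = -25 - 24*F*x)
-4348*d(20, -3*b(4)) = -4348*(-25 - 24*20*(-3*(5 + 4)/(6 + 4))) = -4348*(-25 - 24*20*(-3*9/10)) = -4348*(-25 - 24*20*(-27/10)) = -4348*(-25 + 1296) = -4348*1271 = -5526308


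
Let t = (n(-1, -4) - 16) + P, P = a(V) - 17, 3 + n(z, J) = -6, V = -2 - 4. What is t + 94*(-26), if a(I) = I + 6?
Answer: -2486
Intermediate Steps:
V = -6
n(z, J) = -9 (n(z, J) = -3 - 6 = -9)
a(I) = 6 + I
P = -17 (P = (6 - 6) - 17 = 0 - 17 = -17)
t = -42 (t = (-9 - 16) - 17 = -25 - 17 = -42)
t + 94*(-26) = -42 + 94*(-26) = -42 - 2444 = -2486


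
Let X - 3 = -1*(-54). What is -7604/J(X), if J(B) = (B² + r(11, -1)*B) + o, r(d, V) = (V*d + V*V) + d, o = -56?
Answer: -3802/1625 ≈ -2.3397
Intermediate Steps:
r(d, V) = d + V² + V*d (r(d, V) = (V*d + V²) + d = (V² + V*d) + d = d + V² + V*d)
X = 57 (X = 3 - 1*(-54) = 3 + 54 = 57)
J(B) = -56 + B + B² (J(B) = (B² + (11 + (-1)² - 1*11)*B) - 56 = (B² + (11 + 1 - 11)*B) - 56 = (B² + 1*B) - 56 = (B² + B) - 56 = (B + B²) - 56 = -56 + B + B²)
-7604/J(X) = -7604/(-56 + 57 + 57²) = -7604/(-56 + 57 + 3249) = -7604/3250 = -7604*1/3250 = -3802/1625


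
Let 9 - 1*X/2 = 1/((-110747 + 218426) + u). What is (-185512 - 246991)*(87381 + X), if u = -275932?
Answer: -6360018873374347/168253 ≈ -3.7800e+10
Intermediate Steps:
X = 3028556/168253 (X = 18 - 2/((-110747 + 218426) - 275932) = 18 - 2/(107679 - 275932) = 18 - 2/(-168253) = 18 - 2*(-1/168253) = 18 + 2/168253 = 3028556/168253 ≈ 18.000)
(-185512 - 246991)*(87381 + X) = (-185512 - 246991)*(87381 + 3028556/168253) = -432503*14705143949/168253 = -6360018873374347/168253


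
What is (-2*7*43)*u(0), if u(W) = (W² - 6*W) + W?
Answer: 0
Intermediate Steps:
u(W) = W² - 5*W
(-2*7*43)*u(0) = (-2*7*43)*(0*(-5 + 0)) = (-14*43)*(0*(-5)) = -602*0 = 0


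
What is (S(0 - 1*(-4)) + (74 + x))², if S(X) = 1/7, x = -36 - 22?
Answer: 12769/49 ≈ 260.59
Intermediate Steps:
x = -58
S(X) = ⅐
(S(0 - 1*(-4)) + (74 + x))² = (⅐ + (74 - 58))² = (⅐ + 16)² = (113/7)² = 12769/49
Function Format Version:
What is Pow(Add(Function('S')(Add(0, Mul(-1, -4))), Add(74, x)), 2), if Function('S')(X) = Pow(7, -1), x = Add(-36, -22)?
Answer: Rational(12769, 49) ≈ 260.59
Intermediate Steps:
x = -58
Function('S')(X) = Rational(1, 7)
Pow(Add(Function('S')(Add(0, Mul(-1, -4))), Add(74, x)), 2) = Pow(Add(Rational(1, 7), Add(74, -58)), 2) = Pow(Add(Rational(1, 7), 16), 2) = Pow(Rational(113, 7), 2) = Rational(12769, 49)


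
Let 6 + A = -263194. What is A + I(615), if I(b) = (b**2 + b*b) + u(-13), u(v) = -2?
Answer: 493248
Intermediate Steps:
A = -263200 (A = -6 - 263194 = -263200)
I(b) = -2 + 2*b**2 (I(b) = (b**2 + b*b) - 2 = (b**2 + b**2) - 2 = 2*b**2 - 2 = -2 + 2*b**2)
A + I(615) = -263200 + (-2 + 2*615**2) = -263200 + (-2 + 2*378225) = -263200 + (-2 + 756450) = -263200 + 756448 = 493248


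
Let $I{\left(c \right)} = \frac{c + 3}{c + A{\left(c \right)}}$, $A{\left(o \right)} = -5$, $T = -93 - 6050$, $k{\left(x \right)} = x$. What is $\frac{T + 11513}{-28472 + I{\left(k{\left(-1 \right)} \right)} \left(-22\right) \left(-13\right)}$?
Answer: $- \frac{8055}{42851} \approx -0.18798$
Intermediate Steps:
$T = -6143$ ($T = -93 - 6050 = -6143$)
$I{\left(c \right)} = \frac{3 + c}{-5 + c}$ ($I{\left(c \right)} = \frac{c + 3}{c - 5} = \frac{3 + c}{-5 + c}$)
$\frac{T + 11513}{-28472 + I{\left(k{\left(-1 \right)} \right)} \left(-22\right) \left(-13\right)} = \frac{-6143 + 11513}{-28472 + \frac{3 - 1}{-5 - 1} \left(-22\right) \left(-13\right)} = \frac{5370}{-28472 + \frac{1}{-6} \cdot 2 \left(-22\right) \left(-13\right)} = \frac{5370}{-28472 + \left(- \frac{1}{6}\right) 2 \left(-22\right) \left(-13\right)} = \frac{5370}{-28472 + \left(- \frac{1}{3}\right) \left(-22\right) \left(-13\right)} = \frac{5370}{-28472 + \frac{22}{3} \left(-13\right)} = \frac{5370}{-28472 - \frac{286}{3}} = \frac{5370}{- \frac{85702}{3}} = 5370 \left(- \frac{3}{85702}\right) = - \frac{8055}{42851}$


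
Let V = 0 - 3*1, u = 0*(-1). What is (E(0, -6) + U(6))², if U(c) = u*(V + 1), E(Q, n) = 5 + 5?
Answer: 100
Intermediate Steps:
E(Q, n) = 10
u = 0
V = -3 (V = 0 - 3 = -3)
U(c) = 0 (U(c) = 0*(-3 + 1) = 0*(-2) = 0)
(E(0, -6) + U(6))² = (10 + 0)² = 10² = 100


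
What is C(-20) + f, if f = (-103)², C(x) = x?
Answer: 10589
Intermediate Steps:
f = 10609
C(-20) + f = -20 + 10609 = 10589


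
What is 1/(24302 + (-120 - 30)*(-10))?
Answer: 1/25802 ≈ 3.8757e-5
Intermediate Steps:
1/(24302 + (-120 - 30)*(-10)) = 1/(24302 - 150*(-10)) = 1/(24302 + 1500) = 1/25802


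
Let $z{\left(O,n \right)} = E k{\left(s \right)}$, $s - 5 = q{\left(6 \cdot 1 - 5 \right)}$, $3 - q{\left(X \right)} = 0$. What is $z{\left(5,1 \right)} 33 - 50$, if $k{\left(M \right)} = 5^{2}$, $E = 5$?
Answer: $4075$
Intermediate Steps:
$q{\left(X \right)} = 3$ ($q{\left(X \right)} = 3 - 0 = 3 + 0 = 3$)
$s = 8$ ($s = 5 + 3 = 8$)
$k{\left(M \right)} = 25$
$z{\left(O,n \right)} = 125$ ($z{\left(O,n \right)} = 5 \cdot 25 = 125$)
$z{\left(5,1 \right)} 33 - 50 = 125 \cdot 33 - 50 = 4125 - 50 = 4075$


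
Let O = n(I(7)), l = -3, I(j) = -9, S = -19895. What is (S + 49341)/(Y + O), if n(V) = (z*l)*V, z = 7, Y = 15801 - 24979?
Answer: -29446/8989 ≈ -3.2758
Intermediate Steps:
Y = -9178
n(V) = -21*V (n(V) = (7*(-3))*V = -21*V)
O = 189 (O = -21*(-9) = 189)
(S + 49341)/(Y + O) = (-19895 + 49341)/(-9178 + 189) = 29446/(-8989) = 29446*(-1/8989) = -29446/8989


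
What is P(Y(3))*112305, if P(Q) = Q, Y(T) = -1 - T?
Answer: -449220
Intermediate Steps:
P(Y(3))*112305 = (-1 - 1*3)*112305 = (-1 - 3)*112305 = -4*112305 = -449220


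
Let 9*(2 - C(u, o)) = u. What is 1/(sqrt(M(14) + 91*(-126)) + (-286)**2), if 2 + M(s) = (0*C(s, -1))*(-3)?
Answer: 20449/1672649271 - I*sqrt(2867)/3345298542 ≈ 1.2226e-5 - 1.6006e-8*I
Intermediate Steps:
C(u, o) = 2 - u/9
M(s) = -2 (M(s) = -2 + (0*(2 - s/9))*(-3) = -2 + 0*(-3) = -2 + 0 = -2)
1/(sqrt(M(14) + 91*(-126)) + (-286)**2) = 1/(sqrt(-2 + 91*(-126)) + (-286)**2) = 1/(sqrt(-2 - 11466) + 81796) = 1/(sqrt(-11468) + 81796) = 1/(2*I*sqrt(2867) + 81796) = 1/(81796 + 2*I*sqrt(2867))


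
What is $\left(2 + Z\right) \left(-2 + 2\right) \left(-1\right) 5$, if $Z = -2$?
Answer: $0$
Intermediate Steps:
$\left(2 + Z\right) \left(-2 + 2\right) \left(-1\right) 5 = \left(2 - 2\right) \left(-2 + 2\right) \left(-1\right) 5 = 0 \cdot 0 \left(-1\right) 5 = 0 \left(-1\right) 5 = 0 \cdot 5 = 0$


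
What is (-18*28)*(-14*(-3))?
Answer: -21168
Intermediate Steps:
(-18*28)*(-14*(-3)) = -504*42 = -21168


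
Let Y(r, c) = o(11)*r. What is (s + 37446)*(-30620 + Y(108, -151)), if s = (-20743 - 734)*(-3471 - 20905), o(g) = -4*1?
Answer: -16257609899496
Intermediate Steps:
o(g) = -4
s = 523523352 (s = -21477*(-24376) = 523523352)
Y(r, c) = -4*r
(s + 37446)*(-30620 + Y(108, -151)) = (523523352 + 37446)*(-30620 - 4*108) = 523560798*(-30620 - 432) = 523560798*(-31052) = -16257609899496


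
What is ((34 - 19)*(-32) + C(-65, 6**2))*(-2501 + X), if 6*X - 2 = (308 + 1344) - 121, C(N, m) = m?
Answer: 997002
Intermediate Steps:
X = 511/2 (X = 1/3 + ((308 + 1344) - 121)/6 = 1/3 + (1652 - 121)/6 = 1/3 + (1/6)*1531 = 1/3 + 1531/6 = 511/2 ≈ 255.50)
((34 - 19)*(-32) + C(-65, 6**2))*(-2501 + X) = ((34 - 19)*(-32) + 6**2)*(-2501 + 511/2) = (15*(-32) + 36)*(-4491/2) = (-480 + 36)*(-4491/2) = -444*(-4491/2) = 997002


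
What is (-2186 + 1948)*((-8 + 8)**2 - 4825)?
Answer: 1148350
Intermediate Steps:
(-2186 + 1948)*((-8 + 8)**2 - 4825) = -238*(0**2 - 4825) = -238*(0 - 4825) = -238*(-4825) = 1148350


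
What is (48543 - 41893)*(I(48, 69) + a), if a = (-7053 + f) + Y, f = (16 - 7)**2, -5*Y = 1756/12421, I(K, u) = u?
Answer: -570187719430/12421 ≈ -4.5905e+7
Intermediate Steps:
Y = -1756/62105 (Y = -1756/(5*12421) = -1/5*1756/12421 = -1756/62105 ≈ -0.028275)
f = 81 (f = 9**2 = 81)
a = -432997816/62105 (a = (-7053 + 81) - 1756/62105 = -6972 - 1756/62105 = -432997816/62105 ≈ -6972.0)
(48543 - 41893)*(I(48, 69) + a) = (48543 - 41893)*(69 - 432997816/62105) = 6650*(-428712571/62105) = -570187719430/12421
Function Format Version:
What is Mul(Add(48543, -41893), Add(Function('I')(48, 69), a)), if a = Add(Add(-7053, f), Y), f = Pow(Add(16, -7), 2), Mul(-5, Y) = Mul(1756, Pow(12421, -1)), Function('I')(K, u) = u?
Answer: Rational(-570187719430, 12421) ≈ -4.5905e+7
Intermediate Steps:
Y = Rational(-1756, 62105) (Y = Mul(Rational(-1, 5), Mul(1756, Pow(12421, -1))) = Mul(Rational(-1, 5), Mul(1756, Rational(1, 12421))) = Mul(Rational(-1, 5), Rational(1756, 12421)) = Rational(-1756, 62105) ≈ -0.028275)
f = 81 (f = Pow(9, 2) = 81)
a = Rational(-432997816, 62105) (a = Add(Add(-7053, 81), Rational(-1756, 62105)) = Add(-6972, Rational(-1756, 62105)) = Rational(-432997816, 62105) ≈ -6972.0)
Mul(Add(48543, -41893), Add(Function('I')(48, 69), a)) = Mul(Add(48543, -41893), Add(69, Rational(-432997816, 62105))) = Mul(6650, Rational(-428712571, 62105)) = Rational(-570187719430, 12421)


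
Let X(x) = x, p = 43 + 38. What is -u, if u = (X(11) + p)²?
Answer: -8464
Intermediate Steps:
p = 81
u = 8464 (u = (11 + 81)² = 92² = 8464)
-u = -1*8464 = -8464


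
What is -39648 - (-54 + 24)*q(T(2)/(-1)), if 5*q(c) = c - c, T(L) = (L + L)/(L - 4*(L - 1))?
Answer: -39648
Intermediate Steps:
T(L) = 2*L/(4 - 3*L) (T(L) = (2*L)/(L - 4*(-1 + L)) = (2*L)/(L + (4 - 4*L)) = (2*L)/(4 - 3*L) = 2*L/(4 - 3*L))
q(c) = 0 (q(c) = (c - c)/5 = (1/5)*0 = 0)
-39648 - (-54 + 24)*q(T(2)/(-1)) = -39648 - (-54 + 24)*0 = -39648 - (-30)*0 = -39648 - 1*0 = -39648 + 0 = -39648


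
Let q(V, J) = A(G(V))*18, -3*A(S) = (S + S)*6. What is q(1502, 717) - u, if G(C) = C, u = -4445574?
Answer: 4337430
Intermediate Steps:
A(S) = -4*S (A(S) = -(S + S)*6/3 = -2*S*6/3 = -4*S)
q(V, J) = -72*V (q(V, J) = -4*V*18 = -72*V)
q(1502, 717) - u = -72*1502 - 1*(-4445574) = -108144 + 4445574 = 4337430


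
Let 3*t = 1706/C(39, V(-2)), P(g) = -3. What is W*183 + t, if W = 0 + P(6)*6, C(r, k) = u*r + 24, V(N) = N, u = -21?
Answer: -7857896/2385 ≈ -3294.7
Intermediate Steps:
C(r, k) = 24 - 21*r (C(r, k) = -21*r + 24 = 24 - 21*r)
t = -1706/2385 (t = (1706/(24 - 21*39))/3 = (1706/(24 - 819))/3 = (1706/(-795))/3 = (1706*(-1/795))/3 = (1/3)*(-1706/795) = -1706/2385 ≈ -0.71530)
W = -18 (W = 0 - 3*6 = 0 - 18 = -18)
W*183 + t = -18*183 - 1706/2385 = -3294 - 1706/2385 = -7857896/2385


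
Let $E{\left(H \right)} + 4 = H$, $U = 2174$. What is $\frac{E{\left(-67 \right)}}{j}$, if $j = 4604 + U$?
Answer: $- \frac{71}{6778} \approx -0.010475$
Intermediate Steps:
$E{\left(H \right)} = -4 + H$
$j = 6778$ ($j = 4604 + 2174 = 6778$)
$\frac{E{\left(-67 \right)}}{j} = \frac{-4 - 67}{6778} = \left(-71\right) \frac{1}{6778} = - \frac{71}{6778}$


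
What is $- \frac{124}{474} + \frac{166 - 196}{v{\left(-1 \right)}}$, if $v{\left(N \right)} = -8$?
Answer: $\frac{3307}{948} \approx 3.4884$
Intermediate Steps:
$- \frac{124}{474} + \frac{166 - 196}{v{\left(-1 \right)}} = - \frac{124}{474} + \frac{166 - 196}{-8} = \left(-124\right) \frac{1}{474} - - \frac{15}{4} = - \frac{62}{237} + \frac{15}{4} = \frac{3307}{948}$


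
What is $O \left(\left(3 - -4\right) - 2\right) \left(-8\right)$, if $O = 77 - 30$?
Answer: $-1880$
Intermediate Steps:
$O = 47$ ($O = 77 - 30 = 47$)
$O \left(\left(3 - -4\right) - 2\right) \left(-8\right) = 47 \left(\left(3 - -4\right) - 2\right) \left(-8\right) = 47 \left(\left(3 + 4\right) - 2\right) \left(-8\right) = 47 \left(7 - 2\right) \left(-8\right) = 47 \cdot 5 \left(-8\right) = 47 \left(-40\right) = -1880$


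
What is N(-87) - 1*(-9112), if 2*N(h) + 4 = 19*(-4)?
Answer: 9072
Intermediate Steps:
N(h) = -40 (N(h) = -2 + (19*(-4))/2 = -2 + (1/2)*(-76) = -2 - 38 = -40)
N(-87) - 1*(-9112) = -40 - 1*(-9112) = -40 + 9112 = 9072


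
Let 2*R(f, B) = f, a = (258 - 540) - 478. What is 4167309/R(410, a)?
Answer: 4167309/205 ≈ 20328.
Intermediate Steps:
a = -760 (a = -282 - 478 = -760)
R(f, B) = f/2
4167309/R(410, a) = 4167309/(((½)*410)) = 4167309/205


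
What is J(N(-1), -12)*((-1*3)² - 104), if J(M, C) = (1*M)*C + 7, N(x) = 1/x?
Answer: -1805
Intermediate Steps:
J(M, C) = 7 + C*M (J(M, C) = M*C + 7 = C*M + 7 = 7 + C*M)
J(N(-1), -12)*((-1*3)² - 104) = (7 - 12/(-1))*((-1*3)² - 104) = (7 - 12*(-1))*((-3)² - 104) = (7 + 12)*(9 - 104) = 19*(-95) = -1805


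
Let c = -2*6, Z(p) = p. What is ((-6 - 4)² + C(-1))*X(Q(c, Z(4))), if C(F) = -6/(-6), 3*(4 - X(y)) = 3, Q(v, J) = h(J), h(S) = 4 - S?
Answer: 303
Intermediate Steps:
c = -12
Q(v, J) = 4 - J
X(y) = 3 (X(y) = 4 - ⅓*3 = 4 - 1 = 3)
C(F) = 1 (C(F) = -6*(-⅙) = 1)
((-6 - 4)² + C(-1))*X(Q(c, Z(4))) = ((-6 - 4)² + 1)*3 = ((-10)² + 1)*3 = (100 + 1)*3 = 101*3 = 303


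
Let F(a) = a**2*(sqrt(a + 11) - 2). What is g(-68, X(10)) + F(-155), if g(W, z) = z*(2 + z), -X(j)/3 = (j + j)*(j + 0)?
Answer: 310750 + 288300*I ≈ 3.1075e+5 + 2.883e+5*I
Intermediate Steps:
X(j) = -6*j**2 (X(j) = -3*(j + j)*(j + 0) = -3*2*j*j = -6*j**2)
F(a) = a**2*(-2 + sqrt(11 + a)) (F(a) = a**2*(sqrt(11 + a) - 2) = a**2*(-2 + sqrt(11 + a)))
g(-68, X(10)) + F(-155) = (-6*10**2)*(2 - 6*10**2) + (-155)**2*(-2 + sqrt(11 - 155)) = (-6*100)*(2 - 6*100) + 24025*(-2 + sqrt(-144)) = -600*(2 - 600) + 24025*(-2 + 12*I) = -600*(-598) + (-48050 + 288300*I) = 358800 + (-48050 + 288300*I) = 310750 + 288300*I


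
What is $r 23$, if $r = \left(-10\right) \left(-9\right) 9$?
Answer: $18630$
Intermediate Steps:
$r = 810$ ($r = 90 \cdot 9 = 810$)
$r 23 = 810 \cdot 23 = 18630$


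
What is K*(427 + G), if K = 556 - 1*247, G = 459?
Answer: 273774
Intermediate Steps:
K = 309 (K = 556 - 247 = 309)
K*(427 + G) = 309*(427 + 459) = 309*886 = 273774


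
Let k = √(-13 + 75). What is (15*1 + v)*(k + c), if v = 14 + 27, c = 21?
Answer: 1176 + 56*√62 ≈ 1616.9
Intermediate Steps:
v = 41
k = √62 ≈ 7.8740
(15*1 + v)*(k + c) = (15*1 + 41)*(√62 + 21) = (15 + 41)*(21 + √62) = 56*(21 + √62) = 1176 + 56*√62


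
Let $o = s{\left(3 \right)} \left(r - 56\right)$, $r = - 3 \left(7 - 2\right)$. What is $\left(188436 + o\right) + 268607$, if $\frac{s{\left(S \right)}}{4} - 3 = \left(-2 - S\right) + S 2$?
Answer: $455907$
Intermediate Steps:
$r = -15$ ($r = \left(-3\right) 5 = -15$)
$s{\left(S \right)} = 4 + 4 S$ ($s{\left(S \right)} = 12 + 4 \left(\left(-2 - S\right) + S 2\right) = 12 + 4 \left(\left(-2 - S\right) + 2 S\right) = 12 + 4 \left(-2 + S\right) = 12 + \left(-8 + 4 S\right) = 4 + 4 S$)
$o = -1136$ ($o = \left(4 + 4 \cdot 3\right) \left(-15 - 56\right) = \left(4 + 12\right) \left(-71\right) = 16 \left(-71\right) = -1136$)
$\left(188436 + o\right) + 268607 = \left(188436 - 1136\right) + 268607 = 187300 + 268607 = 455907$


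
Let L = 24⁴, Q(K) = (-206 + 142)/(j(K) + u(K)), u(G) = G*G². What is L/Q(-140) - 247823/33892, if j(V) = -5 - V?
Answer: 482086456006897/33892 ≈ 1.4224e+10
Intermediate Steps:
u(G) = G³
Q(K) = -64/(-5 + K³ - K) (Q(K) = (-206 + 142)/((-5 - K) + K³) = -64/(-5 + K³ - K))
L = 331776
L/Q(-140) - 247823/33892 = 331776/((64/(5 - 140 - 1*(-140)³))) - 247823/33892 = 331776/((64/(5 - 140 - 1*(-2744000)))) - 247823*1/33892 = 331776/((64/(5 - 140 + 2744000))) - 247823/33892 = 331776/((64/2743865)) - 247823/33892 = 331776/((64*(1/2743865))) - 247823/33892 = 331776/(64/2743865) - 247823/33892 = 331776*(2743865/64) - 247823/33892 = 14224196160 - 247823/33892 = 482086456006897/33892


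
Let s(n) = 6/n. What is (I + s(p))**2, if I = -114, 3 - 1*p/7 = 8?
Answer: 15968016/1225 ≈ 13035.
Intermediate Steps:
p = -35 (p = 21 - 7*8 = 21 - 56 = -35)
(I + s(p))**2 = (-114 + 6/(-35))**2 = (-114 + 6*(-1/35))**2 = (-114 - 6/35)**2 = (-3996/35)**2 = 15968016/1225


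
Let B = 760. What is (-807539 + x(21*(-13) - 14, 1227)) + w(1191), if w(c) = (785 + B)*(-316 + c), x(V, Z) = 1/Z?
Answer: 667900273/1227 ≈ 5.4434e+5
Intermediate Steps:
w(c) = -488220 + 1545*c (w(c) = (785 + 760)*(-316 + c) = 1545*(-316 + c) = -488220 + 1545*c)
(-807539 + x(21*(-13) - 14, 1227)) + w(1191) = (-807539 + 1/1227) + (-488220 + 1545*1191) = (-807539 + 1/1227) + (-488220 + 1840095) = -990850352/1227 + 1351875 = 667900273/1227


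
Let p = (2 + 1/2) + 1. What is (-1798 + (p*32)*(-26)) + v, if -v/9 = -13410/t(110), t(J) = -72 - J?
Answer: -488955/91 ≈ -5373.1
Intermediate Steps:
p = 7/2 (p = (2 + 1/2) + 1 = 5/2 + 1 = 7/2 ≈ 3.5000)
v = -60345/91 (v = -(-120690)/(-72 - 1*110) = -(-120690)/(-72 - 110) = -(-120690)/(-182) = -(-120690)*(-1)/182 = -9*6705/91 = -60345/91 ≈ -663.13)
(-1798 + (p*32)*(-26)) + v = (-1798 + ((7/2)*32)*(-26)) - 60345/91 = (-1798 + 112*(-26)) - 60345/91 = (-1798 - 2912) - 60345/91 = -4710 - 60345/91 = -488955/91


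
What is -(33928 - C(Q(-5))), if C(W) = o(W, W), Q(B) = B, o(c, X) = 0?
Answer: -33928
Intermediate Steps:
C(W) = 0
-(33928 - C(Q(-5))) = -(33928 - 1*0) = -(33928 + 0) = -1*33928 = -33928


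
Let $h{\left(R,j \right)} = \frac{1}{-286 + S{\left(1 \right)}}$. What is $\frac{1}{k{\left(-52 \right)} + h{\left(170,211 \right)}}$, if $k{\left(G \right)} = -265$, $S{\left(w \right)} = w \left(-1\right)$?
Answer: $- \frac{287}{76056} \approx -0.0037735$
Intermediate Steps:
$S{\left(w \right)} = - w$
$h{\left(R,j \right)} = - \frac{1}{287}$ ($h{\left(R,j \right)} = \frac{1}{-286 - 1} = \frac{1}{-287} = - \frac{1}{287}$)
$\frac{1}{k{\left(-52 \right)} + h{\left(170,211 \right)}} = \frac{1}{-265 - \frac{1}{287}} = \frac{1}{- \frac{76056}{287}} = - \frac{287}{76056}$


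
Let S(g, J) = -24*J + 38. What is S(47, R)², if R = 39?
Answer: 806404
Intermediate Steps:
S(g, J) = 38 - 24*J
S(47, R)² = (38 - 24*39)² = (38 - 936)² = (-898)² = 806404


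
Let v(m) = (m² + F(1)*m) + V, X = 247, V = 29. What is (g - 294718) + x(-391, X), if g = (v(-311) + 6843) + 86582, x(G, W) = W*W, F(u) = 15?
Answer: -48199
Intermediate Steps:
v(m) = 29 + m² + 15*m (v(m) = (m² + 15*m) + 29 = 29 + m² + 15*m)
x(G, W) = W²
g = 185510 (g = ((29 + (-311)² + 15*(-311)) + 6843) + 86582 = ((29 + 96721 - 4665) + 6843) + 86582 = (92085 + 6843) + 86582 = 98928 + 86582 = 185510)
(g - 294718) + x(-391, X) = (185510 - 294718) + 247² = -109208 + 61009 = -48199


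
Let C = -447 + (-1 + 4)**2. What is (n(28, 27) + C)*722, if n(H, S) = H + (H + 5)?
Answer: -272194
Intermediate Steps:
n(H, S) = 5 + 2*H (n(H, S) = H + (5 + H) = 5 + 2*H)
C = -438 (C = -447 + 3**2 = -447 + 9 = -438)
(n(28, 27) + C)*722 = ((5 + 2*28) - 438)*722 = ((5 + 56) - 438)*722 = (61 - 438)*722 = -377*722 = -272194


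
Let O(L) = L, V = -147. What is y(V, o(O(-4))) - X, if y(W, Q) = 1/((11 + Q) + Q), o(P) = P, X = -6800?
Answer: 20401/3 ≈ 6800.3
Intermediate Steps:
y(W, Q) = 1/(11 + 2*Q)
y(V, o(O(-4))) - X = 1/(11 + 2*(-4)) - 1*(-6800) = 1/(11 - 8) + 6800 = 1/3 + 6800 = 20401/3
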